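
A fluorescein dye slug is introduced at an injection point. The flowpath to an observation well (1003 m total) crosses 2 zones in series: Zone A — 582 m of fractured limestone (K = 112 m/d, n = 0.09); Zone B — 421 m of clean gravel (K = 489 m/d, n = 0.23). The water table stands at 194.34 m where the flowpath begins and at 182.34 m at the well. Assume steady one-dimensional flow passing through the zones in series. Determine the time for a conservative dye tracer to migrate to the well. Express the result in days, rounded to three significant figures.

75.3 days

Total head drop ΔH = 194.34 − 182.34 = 12.00 m
Steady 1-D flow in series ⇒ the Darcy flux q is identical in every zone and the zone head losses add (resistances L/K in series).
Σ(L/K) = 582/112 + 421/489 = 5.196 + 0.8609 = 6.057 d
q = ΔH / Σ(L/K) = 12.00 / 6.057 = 1.981 m/d (same in every zone)
Zone A: v = q/n = 1.981/0.09 = 22.01 m/d → t_A = 582/22.01 = 26.44 d
Zone B: v = q/n = 1.981/0.23 = 8.613 m/d → t_B = 421/8.613 = 48.88 d
Total t = 26.44 + 48.88 = 75.32 d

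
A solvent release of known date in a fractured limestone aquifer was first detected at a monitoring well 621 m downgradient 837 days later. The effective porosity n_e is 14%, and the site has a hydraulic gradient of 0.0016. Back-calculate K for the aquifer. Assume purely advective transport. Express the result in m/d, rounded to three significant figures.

64.9 m/d

v = L / t = 621 / 837 = 0.7419 m/d
K = v · n / i = 0.7419 × 0.14 / 0.0016 = 64.9 m/d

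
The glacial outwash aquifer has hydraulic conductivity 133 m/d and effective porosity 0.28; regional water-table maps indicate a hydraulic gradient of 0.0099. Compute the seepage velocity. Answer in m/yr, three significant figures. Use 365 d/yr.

1720 m/yr

Darcy flux q = K·i = 133 × 0.0099 = 1.317 m/d
Seepage velocity v = q / n = 1.317 / 0.28 = 4.703 m/d
   = 4.703 × 365 = 1720 m/yr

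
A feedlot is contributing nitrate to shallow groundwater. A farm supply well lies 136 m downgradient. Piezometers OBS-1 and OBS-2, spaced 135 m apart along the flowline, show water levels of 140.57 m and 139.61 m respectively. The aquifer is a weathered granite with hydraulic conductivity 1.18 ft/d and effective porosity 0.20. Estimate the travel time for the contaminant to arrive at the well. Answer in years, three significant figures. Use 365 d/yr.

29.1 years

Hydraulic gradient i = (140.57 − 139.61) / 135 = 0.96 / 135 = 0.007111
K = 1.18 ft/d × 0.3048 = 0.3597 m/d
q = Ki = 0.3597 × 0.007111 = 0.002558 m/d
Average linear velocity = 0.002558 / 0.20 = 0.01279 m/d
t = L / v = 136 / 0.01279 = 10630 d
   = 10630 / 365 = 29.1 yr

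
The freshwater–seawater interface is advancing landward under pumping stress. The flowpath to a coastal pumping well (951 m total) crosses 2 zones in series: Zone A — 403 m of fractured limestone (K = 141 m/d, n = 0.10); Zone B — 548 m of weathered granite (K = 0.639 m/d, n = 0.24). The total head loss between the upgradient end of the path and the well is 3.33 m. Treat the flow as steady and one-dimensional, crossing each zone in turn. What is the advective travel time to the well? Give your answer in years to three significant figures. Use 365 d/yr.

122 years

Steady 1-D flow in series ⇒ the Darcy flux q is identical in every zone and the zone head losses add (resistances L/K in series).
Σ(L/K) = 403/141 + 548/0.639 = 2.858 + 857.6 = 860.4 d
q = ΔH / Σ(L/K) = 3.33 / 860.4 = 0.003870 m/d (same in every zone)
Zone A: v = q/n = 0.003870/0.10 = 0.03870 m/d → t_A = 403/0.03870 = 10410 d
Zone B: v = q/n = 0.003870/0.24 = 0.01613 m/d → t_B = 548/0.01613 = 33980 d
Total t = 10410 + 33980 = 44400 d
   = 44400 / 365 = 122 yr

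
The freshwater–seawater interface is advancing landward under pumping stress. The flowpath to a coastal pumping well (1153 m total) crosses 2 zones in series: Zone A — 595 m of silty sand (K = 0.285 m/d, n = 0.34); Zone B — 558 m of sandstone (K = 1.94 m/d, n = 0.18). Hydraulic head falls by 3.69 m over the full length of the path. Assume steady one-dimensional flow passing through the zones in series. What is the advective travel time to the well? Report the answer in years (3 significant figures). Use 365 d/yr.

534 years

Continuity: the same q passes through each zone, so ΔH = q·Σ(L_j/K_j) — the zones act as resistances in series.
Σ(L/K) = 595/0.285 + 558/1.94 = 2088 + 287.6 = 2375 d
q = ΔH / Σ(L/K) = 3.69 / 2375 = 0.001553 m/d (same in every zone)
Zone A: v = q/n = 0.001553/0.34 = 0.004569 m/d → t_A = 595/0.004569 = 130200 d
Zone B: v = q/n = 0.001553/0.18 = 0.008630 m/d → t_B = 558/0.008630 = 64660 d
Total t = 130200 + 64660 = 194900 d
   = 194900 / 365 = 534 yr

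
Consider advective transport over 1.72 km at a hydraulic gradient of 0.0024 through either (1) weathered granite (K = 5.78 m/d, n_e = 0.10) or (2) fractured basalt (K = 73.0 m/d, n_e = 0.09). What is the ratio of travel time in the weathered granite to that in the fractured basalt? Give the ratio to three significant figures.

Unit 1 (weathered granite): v = 5.78×0.0024/0.10 = 0.1387 m/d, t = 1720/0.1387 = 12400 d
Unit 2 (fractured basalt): v = 73.0×0.0024/0.09 = 1.947 m/d, t = 1720/1.947 = 883.6 d
t(weathered granite) / t(fractured basalt) = 12400/883.6 = 14.0

14.0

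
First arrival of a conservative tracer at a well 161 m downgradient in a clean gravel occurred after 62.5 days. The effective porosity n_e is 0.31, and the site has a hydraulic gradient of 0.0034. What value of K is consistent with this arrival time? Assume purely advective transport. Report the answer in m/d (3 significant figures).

235 m/d

v = L / t = 161 / 62.5 = 2.576 m/d
K = v · n / i = 2.576 × 0.31 / 0.0034 = 235 m/d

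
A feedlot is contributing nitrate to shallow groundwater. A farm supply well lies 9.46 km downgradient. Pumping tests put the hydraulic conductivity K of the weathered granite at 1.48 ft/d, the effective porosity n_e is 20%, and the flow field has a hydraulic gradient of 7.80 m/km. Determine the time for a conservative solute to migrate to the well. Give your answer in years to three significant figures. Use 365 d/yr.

K = 1.48 ft/d × 0.3048 = 0.4511 m/d
Darcy flux q = K·i = 0.4511 × 0.0078 = 0.003519 m/d
v_s = q/n_e = 0.003519/0.20 = 0.01759 m/d
L = 9.46 km = 9460 m
t = L / v = 9460 / 0.01759 = 537700 d
   = 537700 / 365 = 1470 yr

1470 years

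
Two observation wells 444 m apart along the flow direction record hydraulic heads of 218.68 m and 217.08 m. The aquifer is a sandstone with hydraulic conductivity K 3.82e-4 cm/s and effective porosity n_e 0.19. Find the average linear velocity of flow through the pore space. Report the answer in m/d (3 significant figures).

Hydraulic gradient i = (218.68 − 217.08) / 444 = 1.60 / 444 = 0.003604
K = 3.82e-4 cm/s × 864 = 0.3300 m/d
Darcy flux q = K·i = 0.3300 × 0.003604 = 0.001189 m/d
Average linear velocity = 0.001189 / 0.19 = 0.006260 m/d

0.00626 m/d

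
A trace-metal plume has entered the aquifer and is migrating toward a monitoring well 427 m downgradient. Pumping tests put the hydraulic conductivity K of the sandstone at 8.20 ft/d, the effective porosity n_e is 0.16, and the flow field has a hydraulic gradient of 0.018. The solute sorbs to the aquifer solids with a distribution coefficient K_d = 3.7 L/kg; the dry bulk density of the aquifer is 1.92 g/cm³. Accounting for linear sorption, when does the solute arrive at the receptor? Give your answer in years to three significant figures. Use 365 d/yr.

189 years

K = 8.20 ft/d × 0.3048 = 2.499 m/d
Darcy flux q = K·i = 2.499 × 0.018 = 0.04499 m/d
Average linear velocity = 0.04499 / 0.16 = 0.2812 m/d
Retardation R = 1 + ρ_b·K_d/n = 1 + 1.92×3.7/0.16 = 45.40
Contaminant velocity v_c = v/R = 0.2812/45.40 = 0.006193 m/d
t = L/v_c = 427/0.006193 = 68940 d
   = 68940/365 = 189 yr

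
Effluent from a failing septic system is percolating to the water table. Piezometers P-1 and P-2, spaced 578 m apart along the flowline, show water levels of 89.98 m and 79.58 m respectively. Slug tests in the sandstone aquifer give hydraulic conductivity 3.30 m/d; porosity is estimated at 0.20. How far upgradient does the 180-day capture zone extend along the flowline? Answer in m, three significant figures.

53.4 m

Hydraulic gradient i = (89.98 − 79.58) / 578 = 10.40 / 578 = 0.01799
q = Ki = 3.30 × 0.01799 = 0.05938 m/d
v_s = q/n_e = 0.05938/0.20 = 0.2969 m/d
L = v × T = 0.2969 × 180 = 53.44 m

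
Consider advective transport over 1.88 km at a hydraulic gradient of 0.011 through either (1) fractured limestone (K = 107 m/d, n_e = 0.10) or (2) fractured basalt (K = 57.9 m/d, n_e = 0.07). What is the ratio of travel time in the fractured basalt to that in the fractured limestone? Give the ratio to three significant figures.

Unit 1 (fractured limestone): v = 107×0.011/0.10 = 11.77 m/d, t = 1880/11.77 = 159.7 d
Unit 2 (fractured basalt): v = 57.9×0.011/0.07 = 9.099 m/d, t = 1880/9.099 = 206.6 d
t(fractured basalt) / t(fractured limestone) = 206.6/159.7 = 1.29

1.29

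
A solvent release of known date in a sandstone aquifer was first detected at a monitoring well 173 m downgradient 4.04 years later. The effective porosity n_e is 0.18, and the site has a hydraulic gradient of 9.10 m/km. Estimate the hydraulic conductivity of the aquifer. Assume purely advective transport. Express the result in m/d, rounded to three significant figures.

t = 4.04 years = 1475 d
v = L / t = 173 / 1475 = 0.1173 m/d
K = v · n / i = 0.1173 × 0.18 / 0.0091 = 2.32 m/d

2.32 m/d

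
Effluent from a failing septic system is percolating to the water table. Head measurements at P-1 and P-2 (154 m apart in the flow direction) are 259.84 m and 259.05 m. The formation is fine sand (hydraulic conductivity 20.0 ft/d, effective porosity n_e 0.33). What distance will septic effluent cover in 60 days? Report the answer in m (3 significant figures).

Hydraulic gradient i = (259.84 − 259.05) / 154 = 0.79 / 154 = 0.005130
K = 20.0 ft/d × 0.3048 = 6.096 m/d
Darcy flux q = K·i = 6.096 × 0.005130 = 0.03127 m/d
v = Ki/n = 6.096·0.005130/0.33 = 0.09476 m/d
L = v × T = 0.09476 × 60 = 5.686 m

5.69 m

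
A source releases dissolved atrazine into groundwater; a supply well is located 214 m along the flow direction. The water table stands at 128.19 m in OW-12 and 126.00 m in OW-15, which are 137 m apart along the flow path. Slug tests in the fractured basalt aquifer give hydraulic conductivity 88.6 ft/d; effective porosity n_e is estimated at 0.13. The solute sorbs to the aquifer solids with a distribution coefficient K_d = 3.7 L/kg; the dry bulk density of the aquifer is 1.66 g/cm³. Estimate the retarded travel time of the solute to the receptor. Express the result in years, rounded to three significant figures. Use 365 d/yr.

8.52 years

Hydraulic gradient i = (128.19 − 126.00) / 137 = 2.19 / 137 = 0.01599
K = 88.6 ft/d × 0.3048 = 27.01 m/d
Darcy flux q = K·i = 27.01 × 0.01599 = 0.4317 m/d
v_s = q/n_e = 0.4317/0.13 = 3.321 m/d
Retardation R = 1 + ρ_b·K_d/n = 1 + 1.66×3.7/0.13 = 48.25
Contaminant velocity v_c = v/R = 3.321/48.25 = 0.06883 m/d
t = L/v_c = 214/0.06883 = 3109 d
   = 3109/365 = 8.52 yr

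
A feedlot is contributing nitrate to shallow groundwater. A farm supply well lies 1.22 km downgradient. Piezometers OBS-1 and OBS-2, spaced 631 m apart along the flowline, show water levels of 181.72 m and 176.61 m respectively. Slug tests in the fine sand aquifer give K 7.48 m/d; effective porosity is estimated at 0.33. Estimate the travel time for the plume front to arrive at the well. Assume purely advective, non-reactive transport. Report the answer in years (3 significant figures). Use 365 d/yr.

Hydraulic gradient i = (181.72 − 176.61) / 631 = 5.11 / 631 = 0.008098
Darcy flux q = K·i = 7.48 × 0.008098 = 0.06057 m/d
Average linear velocity = 0.06057 / 0.33 = 0.1836 m/d
L = 1.22 km = 1220 m
t = L / v = 1220 / 0.1836 = 6646 d
   = 6646 / 365 = 18.2 yr

18.2 years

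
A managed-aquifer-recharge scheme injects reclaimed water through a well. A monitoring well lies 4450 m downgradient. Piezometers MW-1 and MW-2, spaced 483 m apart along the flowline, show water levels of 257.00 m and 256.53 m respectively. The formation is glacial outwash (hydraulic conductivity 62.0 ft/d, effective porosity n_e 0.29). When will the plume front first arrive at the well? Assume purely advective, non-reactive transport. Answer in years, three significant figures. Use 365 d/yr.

Hydraulic gradient i = (257.00 − 256.53) / 483 = 0.47 / 483 = 9.731e-4
K = 62.0 ft/d × 0.3048 = 18.90 m/d
Darcy flux q = K·i = 18.90 × 9.731e-4 = 0.01839 m/d
Seepage velocity v = q / n = 0.01839 / 0.29 = 0.06341 m/d
t = L / v = 4450 / 0.06341 = 70180 d
   = 70180 / 365 = 192 yr

192 years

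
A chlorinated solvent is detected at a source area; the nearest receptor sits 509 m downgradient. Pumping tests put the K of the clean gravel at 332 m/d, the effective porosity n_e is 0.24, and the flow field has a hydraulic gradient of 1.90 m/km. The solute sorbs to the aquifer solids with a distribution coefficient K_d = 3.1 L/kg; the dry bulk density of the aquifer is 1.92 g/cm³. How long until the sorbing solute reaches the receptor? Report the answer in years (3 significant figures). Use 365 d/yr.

Darcy flux q = K·i = 332 × 0.0019 = 0.6308 m/d
Seepage velocity v = q / n = 0.6308 / 0.24 = 2.628 m/d
Retardation R = 1 + ρ_b·K_d/n = 1 + 1.92×3.1/0.24 = 25.80
Contaminant velocity v_c = v/R = 2.628/25.80 = 0.1019 m/d
t = L/v_c = 509/0.1019 = 4996 d
   = 4996/365 = 13.7 yr

13.7 years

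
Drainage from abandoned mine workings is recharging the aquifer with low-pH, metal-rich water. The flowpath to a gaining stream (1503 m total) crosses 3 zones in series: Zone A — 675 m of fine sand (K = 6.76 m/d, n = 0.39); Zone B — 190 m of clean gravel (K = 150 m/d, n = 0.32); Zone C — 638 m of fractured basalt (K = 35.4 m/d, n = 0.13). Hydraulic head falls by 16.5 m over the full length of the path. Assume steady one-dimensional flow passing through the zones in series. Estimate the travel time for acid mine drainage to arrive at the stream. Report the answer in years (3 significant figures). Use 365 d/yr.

Continuity: the same q passes through each zone, so ΔH = q·Σ(L_j/K_j) — the zones act as resistances in series.
Σ(L/K) = 675/6.76 + 190/150 + 638/35.4 = 99.85 + 1.267 + 18.02 = 119.1 d
q = ΔH / Σ(L/K) = 16.5 / 119.1 = 0.1385 m/d (same in every zone)
Zone A: v = q/n = 0.1385/0.39 = 0.3551 m/d → t_A = 675/0.3551 = 1901 d
Zone B: v = q/n = 0.1385/0.32 = 0.4328 m/d → t_B = 190/0.4328 = 439.0 d
Zone C: v = q/n = 0.1385/0.13 = 1.065 m/d → t_C = 638/1.065 = 598.9 d
Total t = 1901 + 439.0 + 598.9 = 2939 d
   = 2939 / 365 = 8.05 yr

8.05 years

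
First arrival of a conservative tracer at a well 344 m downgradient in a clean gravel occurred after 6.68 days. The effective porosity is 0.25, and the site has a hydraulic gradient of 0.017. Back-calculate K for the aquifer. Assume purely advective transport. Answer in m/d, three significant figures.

757 m/d

v = L / t = 344 / 6.68 = 51.50 m/d
K = v · n / i = 51.50 × 0.25 / 0.017 = 757 m/d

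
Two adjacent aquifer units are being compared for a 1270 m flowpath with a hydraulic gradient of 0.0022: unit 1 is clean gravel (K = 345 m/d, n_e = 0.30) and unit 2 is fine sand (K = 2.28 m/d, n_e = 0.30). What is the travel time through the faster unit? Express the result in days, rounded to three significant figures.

Unit 1 (clean gravel): v = 345×0.0022/0.30 = 2.530 m/d, t = 1270/2.530 = 502.0 d
Unit 2 (fine sand): v = 2.28×0.0022/0.30 = 0.01672 m/d, t = 1270/0.01672 = 75960 d
Faster unit: t = 502 d

502 days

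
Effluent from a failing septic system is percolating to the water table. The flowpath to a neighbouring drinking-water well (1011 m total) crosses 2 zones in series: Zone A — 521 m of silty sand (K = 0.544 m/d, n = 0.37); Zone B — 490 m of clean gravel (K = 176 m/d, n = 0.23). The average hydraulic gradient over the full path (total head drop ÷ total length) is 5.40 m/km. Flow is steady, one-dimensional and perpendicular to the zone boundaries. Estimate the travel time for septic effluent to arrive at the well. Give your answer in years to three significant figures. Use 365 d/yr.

Steady 1-D flow in series ⇒ the Darcy flux q is identical in every zone and the zone head losses add (resistances L/K in series).
Σ(L/K) = 521/0.544 + 490/176 = 957.7 + 2.784 = 960.5 d
K_eq = L_total / Σ(L/K) = 1011 / 960.5 = 1.053 m/d
q = K_eq · i = 1.053 × 0.0054 = 0.005684 m/d (same in every zone)
Zone A: v = q/n = 0.005684/0.37 = 0.01536 m/d → t_A = 521/0.01536 = 33920 d
Zone B: v = q/n = 0.005684/0.23 = 0.02471 m/d → t_B = 490/0.02471 = 19830 d
Total t = 33920 + 19830 = 53740 d
   = 53740 / 365 = 147 yr

147 years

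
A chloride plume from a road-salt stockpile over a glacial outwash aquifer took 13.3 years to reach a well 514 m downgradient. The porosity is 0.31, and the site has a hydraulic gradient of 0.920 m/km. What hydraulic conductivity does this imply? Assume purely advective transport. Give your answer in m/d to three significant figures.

t = 13.3 years = 4855 d
v = L / t = 514 / 4855 = 0.1059 m/d
K = v · n / i = 0.1059 × 0.31 / 9.2e-4 = 35.7 m/d

35.7 m/d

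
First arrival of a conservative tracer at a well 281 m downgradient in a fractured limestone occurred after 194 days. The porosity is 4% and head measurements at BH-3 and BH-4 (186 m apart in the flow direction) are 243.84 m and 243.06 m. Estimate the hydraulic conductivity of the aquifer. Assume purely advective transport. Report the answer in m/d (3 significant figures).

Hydraulic gradient i = (243.84 − 243.06) / 186 = 0.78 / 186 = 0.004194
v = L / t = 281 / 194 = 1.448 m/d
K = v · n / i = 1.448 × 0.04 / 0.004194 = 13.8 m/d

13.8 m/d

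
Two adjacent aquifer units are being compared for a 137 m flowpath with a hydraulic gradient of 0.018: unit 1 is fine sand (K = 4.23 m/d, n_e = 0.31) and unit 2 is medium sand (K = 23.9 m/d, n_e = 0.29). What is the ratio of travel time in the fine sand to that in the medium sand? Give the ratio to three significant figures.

6.04

Unit 1 (fine sand): v = 4.23×0.018/0.31 = 0.2456 m/d, t = 137/0.2456 = 557.8 d
Unit 2 (medium sand): v = 23.9×0.018/0.29 = 1.483 m/d, t = 137/1.483 = 92.35 d
t(fine sand) / t(medium sand) = 557.8/92.35 = 6.04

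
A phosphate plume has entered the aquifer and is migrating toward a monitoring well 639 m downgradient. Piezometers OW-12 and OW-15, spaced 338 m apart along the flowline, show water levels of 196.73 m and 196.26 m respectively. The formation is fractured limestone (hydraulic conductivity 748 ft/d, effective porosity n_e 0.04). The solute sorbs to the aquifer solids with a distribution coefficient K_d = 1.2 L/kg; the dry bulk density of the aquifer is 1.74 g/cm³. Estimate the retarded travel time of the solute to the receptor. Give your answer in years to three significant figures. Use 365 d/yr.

Hydraulic gradient i = (196.73 − 196.26) / 338 = 0.47 / 338 = 0.001391
K = 748 ft/d × 0.3048 = 228.0 m/d
Darcy flux q = K·i = 228.0 × 0.001391 = 0.3170 m/d
Average linear velocity = 0.3170 / 0.04 = 7.926 m/d
Retardation R = 1 + ρ_b·K_d/n = 1 + 1.74×1.2/0.04 = 53.20
Contaminant velocity v_c = v/R = 7.926/53.20 = 0.1490 m/d
t = L/v_c = 639/0.1490 = 4289 d
   = 4289/365 = 11.8 yr

11.8 years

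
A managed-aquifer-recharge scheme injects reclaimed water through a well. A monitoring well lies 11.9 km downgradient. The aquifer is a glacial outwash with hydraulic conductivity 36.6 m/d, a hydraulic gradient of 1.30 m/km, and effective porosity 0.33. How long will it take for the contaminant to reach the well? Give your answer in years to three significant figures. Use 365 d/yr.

Specific discharge q = 36.6 × 0.0013 = 0.04758 m/d
Seepage velocity v = q / n = 0.04758 / 0.33 = 0.1442 m/d
L = 11.9 km = 11900 m
t = L / v = 11900 / 0.1442 = 82530 d
   = 82530 / 365 = 226 yr

226 years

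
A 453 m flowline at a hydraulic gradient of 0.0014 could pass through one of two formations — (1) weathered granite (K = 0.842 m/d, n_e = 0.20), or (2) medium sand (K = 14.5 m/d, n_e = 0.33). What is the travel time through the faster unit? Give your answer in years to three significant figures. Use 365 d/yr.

Unit 1 (weathered granite): v = 0.842×0.0014/0.20 = 0.005894 m/d, t = 453/0.005894 = 76860 d
Unit 2 (medium sand): v = 14.5×0.0014/0.33 = 0.06152 m/d, t = 453/0.06152 = 7364 d
Faster: 7364 d / 365 = 20.2 yr

20.2 years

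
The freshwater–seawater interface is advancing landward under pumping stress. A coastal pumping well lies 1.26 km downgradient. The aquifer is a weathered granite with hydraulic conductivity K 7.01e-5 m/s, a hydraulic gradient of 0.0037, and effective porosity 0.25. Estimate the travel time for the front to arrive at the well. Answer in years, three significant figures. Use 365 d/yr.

38.5 years

K = 7.01e-5 m/s × 86400 s/d = 6.057 m/d
q = Ki = 6.057 × 0.0037 = 0.02241 m/d
v_s = q/n_e = 0.02241/0.25 = 0.08964 m/d
L = 1.26 km = 1260 m
t = L / v = 1260 / 0.08964 = 14060 d
   = 14060 / 365 = 38.5 yr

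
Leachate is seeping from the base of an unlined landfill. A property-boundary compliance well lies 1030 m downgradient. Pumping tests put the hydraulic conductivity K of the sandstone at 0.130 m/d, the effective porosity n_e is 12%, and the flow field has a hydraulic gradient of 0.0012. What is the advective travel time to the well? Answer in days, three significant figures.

Darcy flux q = K·i = 0.130 × 0.0012 = 1.560e-4 m/d
v = Ki/n = 0.130·0.0012/0.12 = 0.001300 m/d
t = L / v = 1030 / 0.001300 = 792300 d

792000 days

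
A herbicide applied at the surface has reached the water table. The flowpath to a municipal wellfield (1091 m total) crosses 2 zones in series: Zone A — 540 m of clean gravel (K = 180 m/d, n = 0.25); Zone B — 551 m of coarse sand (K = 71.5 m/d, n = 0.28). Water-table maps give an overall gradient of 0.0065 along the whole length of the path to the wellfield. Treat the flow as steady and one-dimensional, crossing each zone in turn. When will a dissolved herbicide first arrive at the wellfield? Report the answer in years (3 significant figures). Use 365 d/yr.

For zones in series the flux q is common to all zones; the equivalent conductivity is the harmonic (thickness-weighted) mean, K_eq = L_total / Σ(L_j/K_j).
Σ(L/K) = 540/180 + 551/71.5 = 3.000 + 7.706 = 10.71 d
K_eq = L_total / Σ(L/K) = 1091 / 10.71 = 101.9 m/d
q = K_eq · i = 101.9 × 0.0065 = 0.6624 m/d (same in every zone)
Zone A: v = q/n = 0.6624/0.25 = 2.649 m/d → t_A = 540/2.649 = 203.8 d
Zone B: v = q/n = 0.6624/0.28 = 2.366 m/d → t_B = 551/2.366 = 232.9 d
Total t = 203.8 + 232.9 = 436.7 d
   = 436.7 / 365 = 1.20 yr

1.20 years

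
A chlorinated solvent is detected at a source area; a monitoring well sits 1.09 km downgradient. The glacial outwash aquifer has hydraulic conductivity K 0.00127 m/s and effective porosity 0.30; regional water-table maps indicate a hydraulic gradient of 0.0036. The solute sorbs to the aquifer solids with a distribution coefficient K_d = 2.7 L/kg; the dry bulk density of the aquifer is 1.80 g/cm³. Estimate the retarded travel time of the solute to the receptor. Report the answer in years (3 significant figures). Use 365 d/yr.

39.0 years

K = 0.00127 m/s × 86400 s/d = 109.7 m/d
Specific discharge q = 109.7 × 0.0036 = 0.3950 m/d
Seepage velocity v = q / n = 0.3950 / 0.30 = 1.317 m/d
Retardation R = 1 + ρ_b·K_d/n = 1 + 1.80×2.7/0.30 = 17.20
Contaminant velocity v_c = v/R = 1.317/17.20 = 0.07655 m/d
L = 1.09 km = 1090 m
t = L/v_c = 1090/0.07655 = 14240 d
   = 14240/365 = 39.0 yr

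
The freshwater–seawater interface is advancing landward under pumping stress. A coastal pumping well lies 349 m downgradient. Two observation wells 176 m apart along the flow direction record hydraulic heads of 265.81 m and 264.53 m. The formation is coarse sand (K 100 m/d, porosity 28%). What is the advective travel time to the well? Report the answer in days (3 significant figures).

Hydraulic gradient i = (265.81 − 264.53) / 176 = 1.28 / 176 = 0.007273
q = Ki = 100 × 0.007273 = 0.7273 m/d
Average linear velocity = 0.7273 / 0.28 = 2.597 m/d
t = L / v = 349 / 2.597 = 134.4 d

134 days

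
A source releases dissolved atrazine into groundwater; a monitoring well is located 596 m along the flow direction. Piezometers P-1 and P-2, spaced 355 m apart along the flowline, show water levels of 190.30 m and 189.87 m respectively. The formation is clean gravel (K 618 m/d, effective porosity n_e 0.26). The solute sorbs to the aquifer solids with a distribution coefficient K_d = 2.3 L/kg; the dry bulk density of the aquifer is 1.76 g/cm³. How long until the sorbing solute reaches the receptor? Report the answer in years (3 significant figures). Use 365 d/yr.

Hydraulic gradient i = (190.30 − 189.87) / 355 = 0.43 / 355 = 0.001211
Specific discharge q = 618 × 0.001211 = 0.7486 m/d
Seepage velocity v = q / n = 0.7486 / 0.26 = 2.879 m/d
Retardation R = 1 + ρ_b·K_d/n = 1 + 1.76×2.3/0.26 = 16.57
Contaminant velocity v_c = v/R = 2.879/16.57 = 0.1738 m/d
t = L/v_c = 596/0.1738 = 3430 d
   = 3430/365 = 9.40 yr

9.40 years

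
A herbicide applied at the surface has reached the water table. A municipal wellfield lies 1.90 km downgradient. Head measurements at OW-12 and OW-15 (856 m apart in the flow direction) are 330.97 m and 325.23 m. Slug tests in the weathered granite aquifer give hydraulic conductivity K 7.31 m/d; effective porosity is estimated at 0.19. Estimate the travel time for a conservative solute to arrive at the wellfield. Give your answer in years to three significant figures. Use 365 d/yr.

20.2 years

Hydraulic gradient i = (330.97 − 325.23) / 856 = 5.74 / 856 = 0.006706
Specific discharge q = 7.31 × 0.006706 = 0.04902 m/d
v_s = q/n_e = 0.04902/0.19 = 0.2580 m/d
L = 1.90 km = 1900 m
t = L / v = 1900 / 0.2580 = 7365 d
   = 7365 / 365 = 20.2 yr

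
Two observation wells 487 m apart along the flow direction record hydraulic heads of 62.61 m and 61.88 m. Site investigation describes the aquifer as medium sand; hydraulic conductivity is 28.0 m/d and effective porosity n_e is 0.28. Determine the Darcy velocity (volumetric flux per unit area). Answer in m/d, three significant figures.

Hydraulic gradient i = (62.61 − 61.88) / 487 = 0.73 / 487 = 0.001499
Specific discharge q = 28.0 × 0.001499 = 0.04197 m/d

0.0420 m/d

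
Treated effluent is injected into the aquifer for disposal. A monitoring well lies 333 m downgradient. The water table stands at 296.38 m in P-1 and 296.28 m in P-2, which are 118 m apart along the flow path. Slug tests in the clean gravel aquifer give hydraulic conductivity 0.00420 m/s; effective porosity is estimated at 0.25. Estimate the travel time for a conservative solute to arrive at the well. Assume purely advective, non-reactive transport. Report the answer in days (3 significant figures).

271 days

Hydraulic gradient i = (296.38 − 296.28) / 118 = 0.10 / 118 = 8.475e-4
K = 0.00420 m/s × 86400 s/d = 362.9 m/d
Darcy flux q = K·i = 362.9 × 8.475e-4 = 0.3075 m/d
v = Ki/n = 362.9·8.475e-4/0.25 = 1.230 m/d
t = L / v = 333 / 1.230 = 270.7 d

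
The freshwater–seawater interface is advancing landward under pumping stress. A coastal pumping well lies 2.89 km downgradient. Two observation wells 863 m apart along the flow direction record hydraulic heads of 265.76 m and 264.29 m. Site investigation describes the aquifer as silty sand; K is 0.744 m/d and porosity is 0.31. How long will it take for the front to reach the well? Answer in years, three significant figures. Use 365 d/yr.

Hydraulic gradient i = (265.76 − 264.29) / 863 = 1.47 / 863 = 0.001703
Darcy flux q = K·i = 0.744 × 0.001703 = 0.001267 m/d
Seepage velocity v = q / n = 0.001267 / 0.31 = 0.004088 m/d
L = 2.89 km = 2890 m
t = L / v = 2890 / 0.004088 = 706900 d
   = 706900 / 365 = 1940 yr

1940 years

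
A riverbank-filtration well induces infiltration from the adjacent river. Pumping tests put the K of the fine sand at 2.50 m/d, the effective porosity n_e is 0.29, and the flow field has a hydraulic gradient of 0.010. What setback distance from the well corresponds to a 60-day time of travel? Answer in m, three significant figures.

5.17 m

Darcy flux q = K·i = 2.50 × 0.010 = 0.02500 m/d
Seepage velocity v = q / n = 0.02500 / 0.29 = 0.08621 m/d
L = v × T = 0.08621 × 60 = 5.172 m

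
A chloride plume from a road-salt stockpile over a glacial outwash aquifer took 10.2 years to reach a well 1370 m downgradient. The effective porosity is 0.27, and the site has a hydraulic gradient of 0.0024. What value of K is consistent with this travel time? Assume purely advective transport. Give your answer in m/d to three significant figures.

41.4 m/d

t = 10.2 years = 3723 d
v = L / t = 1370 / 3723 = 0.3680 m/d
K = v · n / i = 0.3680 × 0.27 / 0.0024 = 41.4 m/d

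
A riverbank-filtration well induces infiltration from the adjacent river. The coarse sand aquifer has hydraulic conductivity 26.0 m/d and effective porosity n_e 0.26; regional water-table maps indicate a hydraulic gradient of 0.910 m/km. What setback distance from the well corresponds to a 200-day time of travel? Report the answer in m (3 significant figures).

q = Ki = 26.0 × 9.1e-4 = 0.02366 m/d
v = Ki/n = 26.0·9.1e-4/0.26 = 0.09100 m/d
L = v × T = 0.09100 × 200 = 18.20 m

18.2 m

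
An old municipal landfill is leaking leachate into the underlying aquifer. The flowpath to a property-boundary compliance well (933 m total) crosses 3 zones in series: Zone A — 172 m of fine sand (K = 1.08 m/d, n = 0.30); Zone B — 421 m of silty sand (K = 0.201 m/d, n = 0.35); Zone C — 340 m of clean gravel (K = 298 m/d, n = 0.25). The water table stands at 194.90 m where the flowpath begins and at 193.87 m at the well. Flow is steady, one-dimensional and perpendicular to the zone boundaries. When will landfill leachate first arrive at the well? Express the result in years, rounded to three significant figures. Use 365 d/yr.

Total head drop ΔH = 194.90 − 193.87 = 1.03 m
Steady 1-D flow in series ⇒ the Darcy flux q is identical in every zone and the zone head losses add (resistances L/K in series).
Σ(L/K) = 172/1.08 + 421/0.201 + 340/298 = 159.3 + 2095 + 1.141 = 2255 d
q = ΔH / Σ(L/K) = 1.03 / 2255 = 4.568e-4 m/d (same in every zone)
Zone A: v = q/n = 4.568e-4/0.30 = 0.001523 m/d → t_A = 172/0.001523 = 113000 d
Zone B: v = q/n = 4.568e-4/0.35 = 0.001305 m/d → t_B = 421/0.001305 = 322600 d
Zone C: v = q/n = 4.568e-4/0.25 = 0.001827 m/d → t_C = 340/0.001827 = 186100 d
Total t = 113000 + 322600 + 186100 = 621600 d
   = 621600 / 365 = 1700 yr

1700 years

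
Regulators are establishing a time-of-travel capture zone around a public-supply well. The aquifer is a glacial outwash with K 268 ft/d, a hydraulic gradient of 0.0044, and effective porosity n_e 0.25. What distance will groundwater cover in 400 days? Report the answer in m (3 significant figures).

K = 268 ft/d × 0.3048 = 81.69 m/d
Darcy flux q = K·i = 81.69 × 0.0044 = 0.3594 m/d
v_s = q/n_e = 0.3594/0.25 = 1.438 m/d
L = v × T = 1.438 × 400 = 575.1 m

575 m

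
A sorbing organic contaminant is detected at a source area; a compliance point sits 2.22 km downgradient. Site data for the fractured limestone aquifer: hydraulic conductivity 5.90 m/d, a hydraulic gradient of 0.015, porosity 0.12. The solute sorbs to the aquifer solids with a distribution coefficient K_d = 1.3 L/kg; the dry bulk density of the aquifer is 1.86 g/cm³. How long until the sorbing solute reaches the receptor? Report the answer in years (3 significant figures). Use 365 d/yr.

174 years

q = Ki = 5.90 × 0.015 = 0.08850 m/d
Average linear velocity = 0.08850 / 0.12 = 0.7375 m/d
Retardation R = 1 + ρ_b·K_d/n = 1 + 1.86×1.3/0.12 = 21.15
Contaminant velocity v_c = v/R = 0.7375/21.15 = 0.03487 m/d
L = 2.22 km = 2220 m
t = L/v_c = 2220/0.03487 = 63670 d
   = 63670/365 = 174 yr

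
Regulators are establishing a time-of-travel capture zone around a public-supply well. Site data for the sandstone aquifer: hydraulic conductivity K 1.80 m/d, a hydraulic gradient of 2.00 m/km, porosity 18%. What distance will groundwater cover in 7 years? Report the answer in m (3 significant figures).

51.1 m

q = Ki = 1.80 × 0.0020 = 0.003600 m/d
Average linear velocity = 0.003600 / 0.18 = 0.02000 m/d
T = 7 yr × 365 = 2555 d
L = v × T = 0.02000 × 2555 = 51.10 m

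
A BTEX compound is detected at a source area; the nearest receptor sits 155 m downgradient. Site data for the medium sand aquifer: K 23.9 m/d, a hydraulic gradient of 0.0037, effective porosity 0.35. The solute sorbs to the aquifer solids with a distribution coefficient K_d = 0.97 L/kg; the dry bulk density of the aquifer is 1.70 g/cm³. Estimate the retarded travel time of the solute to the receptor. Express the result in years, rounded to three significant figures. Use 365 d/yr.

Specific discharge q = 23.9 × 0.0037 = 0.08843 m/d
Seepage velocity v = q / n = 0.08843 / 0.35 = 0.2527 m/d
Retardation R = 1 + ρ_b·K_d/n = 1 + 1.70×0.97/0.35 = 5.711
Contaminant velocity v_c = v/R = 0.2527/5.711 = 0.04424 m/d
t = L/v_c = 155/0.04424 = 3504 d
   = 3504/365 = 9.60 yr

9.60 years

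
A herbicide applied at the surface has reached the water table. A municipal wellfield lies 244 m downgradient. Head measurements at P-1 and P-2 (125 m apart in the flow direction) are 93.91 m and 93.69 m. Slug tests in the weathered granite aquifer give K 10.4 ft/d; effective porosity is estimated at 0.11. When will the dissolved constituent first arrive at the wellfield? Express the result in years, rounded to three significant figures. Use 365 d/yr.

Hydraulic gradient i = (93.91 − 93.69) / 125 = 0.22 / 125 = 0.001760
K = 10.4 ft/d × 0.3048 = 3.170 m/d
q = Ki = 3.170 × 0.001760 = 0.005579 m/d
v = Ki/n = 3.170·0.001760/0.11 = 0.05072 m/d
t = L / v = 244 / 0.05072 = 4811 d
   = 4811 / 365 = 13.2 yr

13.2 years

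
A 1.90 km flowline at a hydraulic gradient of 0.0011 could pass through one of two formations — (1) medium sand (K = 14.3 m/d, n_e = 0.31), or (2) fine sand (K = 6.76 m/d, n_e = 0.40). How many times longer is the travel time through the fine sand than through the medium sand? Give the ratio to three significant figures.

2.73

Unit 1 (medium sand): v = 14.3×0.0011/0.31 = 0.05074 m/d, t = 1900/0.05074 = 37440 d
Unit 2 (fine sand): v = 6.76×0.0011/0.40 = 0.01859 m/d, t = 1900/0.01859 = 102200 d
t(fine sand) / t(medium sand) = 102200/37440 = 2.73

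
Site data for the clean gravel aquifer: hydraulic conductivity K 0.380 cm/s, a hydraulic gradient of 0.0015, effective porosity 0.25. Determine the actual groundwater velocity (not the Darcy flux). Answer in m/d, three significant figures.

1.97 m/d

K = 0.380 cm/s × 864 = 328.3 m/d
Specific discharge q = 328.3 × 0.0015 = 0.4925 m/d
v = Ki/n = 328.3·0.0015/0.25 = 1.970 m/d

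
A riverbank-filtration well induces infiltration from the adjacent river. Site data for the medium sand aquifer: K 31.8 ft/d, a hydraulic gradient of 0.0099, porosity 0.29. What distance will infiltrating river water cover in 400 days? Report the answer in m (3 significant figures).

K = 31.8 ft/d × 0.3048 = 9.693 m/d
q = Ki = 9.693 × 0.0099 = 0.09596 m/d
v = Ki/n = 9.693·0.0099/0.29 = 0.3309 m/d
L = v × T = 0.3309 × 400 = 132.4 m

132 m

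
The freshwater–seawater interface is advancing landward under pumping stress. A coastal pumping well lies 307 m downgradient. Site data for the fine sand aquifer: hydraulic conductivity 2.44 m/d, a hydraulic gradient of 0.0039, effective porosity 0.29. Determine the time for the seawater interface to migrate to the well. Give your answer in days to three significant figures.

q = Ki = 2.44 × 0.0039 = 0.009516 m/d
Seepage velocity v = q / n = 0.009516 / 0.29 = 0.03281 m/d
t = L / v = 307 / 0.03281 = 9356 d

9360 days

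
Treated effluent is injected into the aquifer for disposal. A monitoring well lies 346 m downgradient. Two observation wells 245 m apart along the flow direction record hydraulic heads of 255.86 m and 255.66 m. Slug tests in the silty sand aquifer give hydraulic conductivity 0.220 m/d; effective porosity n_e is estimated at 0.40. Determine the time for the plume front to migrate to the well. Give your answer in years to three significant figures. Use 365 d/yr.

2110 years

Hydraulic gradient i = (255.86 − 255.66) / 245 = 0.20 / 245 = 8.163e-4
Darcy flux q = K·i = 0.220 × 8.163e-4 = 1.796e-4 m/d
v = Ki/n = 0.220·8.163e-4/0.40 = 4.490e-4 m/d
t = L / v = 346 / 4.490e-4 = 770600 d
   = 770600 / 365 = 2110 yr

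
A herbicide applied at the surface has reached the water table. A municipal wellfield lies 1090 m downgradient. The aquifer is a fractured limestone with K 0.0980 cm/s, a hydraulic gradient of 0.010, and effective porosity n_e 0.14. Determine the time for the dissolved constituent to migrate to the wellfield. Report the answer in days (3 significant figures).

180 days

K = 0.0980 cm/s × 864 = 84.67 m/d
Darcy flux q = K·i = 84.67 × 0.010 = 0.8467 m/d
v_s = q/n_e = 0.8467/0.14 = 6.048 m/d
t = L / v = 1090 / 6.048 = 180.2 d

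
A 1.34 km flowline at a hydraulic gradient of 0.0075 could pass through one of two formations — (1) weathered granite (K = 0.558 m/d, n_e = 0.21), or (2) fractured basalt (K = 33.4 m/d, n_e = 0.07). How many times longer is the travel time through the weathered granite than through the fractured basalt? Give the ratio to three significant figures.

Unit 1 (weathered granite): v = 0.558×0.0075/0.21 = 0.01993 m/d, t = 1340/0.01993 = 67240 d
Unit 2 (fractured basalt): v = 33.4×0.0075/0.07 = 3.579 m/d, t = 1340/3.579 = 374.5 d
t(weathered granite) / t(fractured basalt) = 67240/374.5 = 180

180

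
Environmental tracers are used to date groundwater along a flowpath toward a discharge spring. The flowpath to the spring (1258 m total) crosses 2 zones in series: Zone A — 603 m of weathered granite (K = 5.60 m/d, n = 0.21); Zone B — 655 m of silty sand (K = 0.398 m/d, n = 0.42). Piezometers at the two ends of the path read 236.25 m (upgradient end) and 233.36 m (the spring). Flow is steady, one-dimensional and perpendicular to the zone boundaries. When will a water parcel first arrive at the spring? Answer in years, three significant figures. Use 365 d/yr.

668 years

Total head drop ΔH = 236.25 − 233.36 = 2.89 m
Steady 1-D flow in series ⇒ the Darcy flux q is identical in every zone and the zone head losses add (resistances L/K in series).
Σ(L/K) = 603/5.60 + 655/0.398 = 107.7 + 1646 = 1753 d
q = ΔH / Σ(L/K) = 2.89 / 1753 = 0.001648 m/d (same in every zone)
Zone A: v = q/n = 0.001648/0.21 = 0.007849 m/d → t_A = 603/0.007849 = 76830 d
Zone B: v = q/n = 0.001648/0.42 = 0.003924 m/d → t_B = 655/0.003924 = 166900 d
Total t = 76830 + 166900 = 243700 d
   = 243700 / 365 = 668 yr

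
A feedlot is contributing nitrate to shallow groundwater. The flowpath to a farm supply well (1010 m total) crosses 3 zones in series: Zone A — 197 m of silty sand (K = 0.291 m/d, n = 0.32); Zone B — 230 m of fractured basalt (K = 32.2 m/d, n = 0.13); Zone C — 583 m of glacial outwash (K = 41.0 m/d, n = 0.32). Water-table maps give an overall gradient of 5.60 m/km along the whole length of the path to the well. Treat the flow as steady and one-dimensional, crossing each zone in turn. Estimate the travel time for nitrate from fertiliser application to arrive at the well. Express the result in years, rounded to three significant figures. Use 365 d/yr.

Steady 1-D flow in series ⇒ the Darcy flux q is identical in every zone and the zone head losses add (resistances L/K in series).
Σ(L/K) = 197/0.291 + 230/32.2 + 583/41.0 = 677.0 + 7.143 + 14.22 = 698.3 d
K_eq = L_total / Σ(L/K) = 1010 / 698.3 = 1.446 m/d
q = K_eq · i = 1.446 × 0.0056 = 0.008099 m/d (same in every zone)
Zone A: v = q/n = 0.008099/0.32 = 0.02531 m/d → t_A = 197/0.02531 = 7783 d
Zone B: v = q/n = 0.008099/0.13 = 0.06230 m/d → t_B = 230/0.06230 = 3692 d
Zone C: v = q/n = 0.008099/0.32 = 0.02531 m/d → t_C = 583/0.02531 = 23030 d
Total t = 7783 + 3692 + 23030 = 34510 d
   = 34510 / 365 = 94.5 yr

94.5 years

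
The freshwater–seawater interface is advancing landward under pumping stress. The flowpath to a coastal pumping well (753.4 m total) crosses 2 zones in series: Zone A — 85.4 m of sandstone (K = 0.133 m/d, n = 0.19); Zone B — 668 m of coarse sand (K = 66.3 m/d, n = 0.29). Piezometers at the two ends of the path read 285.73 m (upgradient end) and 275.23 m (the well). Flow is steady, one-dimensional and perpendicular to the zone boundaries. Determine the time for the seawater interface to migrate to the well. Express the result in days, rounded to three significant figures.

13000 days

Total head drop ΔH = 285.73 − 275.23 = 10.50 m
Continuity: the same q passes through each zone, so ΔH = q·Σ(L_j/K_j) — the zones act as resistances in series.
Σ(L/K) = 85.4/0.133 + 668/66.3 = 642.1 + 10.08 = 652.2 d
q = ΔH / Σ(L/K) = 10.50 / 652.2 = 0.01610 m/d (same in every zone)
Zone A: v = q/n = 0.01610/0.19 = 0.08474 m/d → t_A = 85.4/0.08474 = 1008 d
Zone B: v = q/n = 0.01610/0.29 = 0.05552 m/d → t_B = 668/0.05552 = 12030 d
Total t = 1008 + 12030 = 13040 d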